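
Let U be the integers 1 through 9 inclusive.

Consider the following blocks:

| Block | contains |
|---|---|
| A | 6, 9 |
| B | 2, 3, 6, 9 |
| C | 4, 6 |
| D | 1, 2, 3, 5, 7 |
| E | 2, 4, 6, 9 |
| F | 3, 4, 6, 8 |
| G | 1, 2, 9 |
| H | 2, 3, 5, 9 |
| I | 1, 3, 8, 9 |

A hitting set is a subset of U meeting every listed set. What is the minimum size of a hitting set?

3

T = {2, 3, 6} meets every block (each contains at least one member of T), and |T| = 3.
No choice of 2 points meets every block, so 3 is the minimum.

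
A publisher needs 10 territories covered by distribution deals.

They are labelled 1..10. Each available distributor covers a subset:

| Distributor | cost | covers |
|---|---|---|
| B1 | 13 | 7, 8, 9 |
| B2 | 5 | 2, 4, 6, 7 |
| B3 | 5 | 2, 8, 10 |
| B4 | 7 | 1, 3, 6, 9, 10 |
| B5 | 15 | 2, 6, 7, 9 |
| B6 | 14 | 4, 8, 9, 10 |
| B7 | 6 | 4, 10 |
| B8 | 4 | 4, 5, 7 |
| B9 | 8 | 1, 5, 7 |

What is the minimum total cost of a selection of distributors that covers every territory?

B3, B4, B8 together cover every territory (B3 ∪ B4 ∪ B8 = {1, 2, 3, 4, 5, 6, 7, 8, 9, 10}); total cost 5 + 7 + 4 = 16.
The greedy pick B2, B4, B8, B3 costs 21; no covering selection beats 16.

16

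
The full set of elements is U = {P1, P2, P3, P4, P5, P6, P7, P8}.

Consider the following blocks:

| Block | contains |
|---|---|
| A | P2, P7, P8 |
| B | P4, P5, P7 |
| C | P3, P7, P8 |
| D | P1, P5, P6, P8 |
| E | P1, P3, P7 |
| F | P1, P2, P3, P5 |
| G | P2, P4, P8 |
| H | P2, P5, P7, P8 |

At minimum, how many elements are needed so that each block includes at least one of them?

The 3 elements {P1, P7, P8} hit every block.
No choice of 2 elements meets every block, so 3 is the minimum.

3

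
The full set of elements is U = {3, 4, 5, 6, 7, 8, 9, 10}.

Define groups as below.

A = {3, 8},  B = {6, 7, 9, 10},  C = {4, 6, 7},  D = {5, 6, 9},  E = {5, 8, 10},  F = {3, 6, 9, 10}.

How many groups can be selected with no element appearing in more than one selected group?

A, B are pairwise disjoint (A={3,8}; B={6,7,9,10}).
Every remaining group overlaps one of these, and no 3 of the listed groups are pairwise disjoint, so 2 is the maximum.

2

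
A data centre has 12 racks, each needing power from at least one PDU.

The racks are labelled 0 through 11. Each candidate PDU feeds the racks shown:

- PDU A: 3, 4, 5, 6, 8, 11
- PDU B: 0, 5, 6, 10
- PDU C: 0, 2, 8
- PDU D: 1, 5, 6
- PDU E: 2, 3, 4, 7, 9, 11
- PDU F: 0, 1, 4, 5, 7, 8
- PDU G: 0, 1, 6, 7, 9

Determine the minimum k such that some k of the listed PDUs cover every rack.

Take {B, E, F}. Their union is {0, 1, 2, 3, 4, 5, 6, 7, 8, 9, 10, 11}, which is all 12 racks.
Only B contains 10, so B is forced; the remaining 8 racks need at least 2 more PDUs (each remaining PDU adds at most 6) — so at least 3 PDUs are needed, and 3 is optimal.

3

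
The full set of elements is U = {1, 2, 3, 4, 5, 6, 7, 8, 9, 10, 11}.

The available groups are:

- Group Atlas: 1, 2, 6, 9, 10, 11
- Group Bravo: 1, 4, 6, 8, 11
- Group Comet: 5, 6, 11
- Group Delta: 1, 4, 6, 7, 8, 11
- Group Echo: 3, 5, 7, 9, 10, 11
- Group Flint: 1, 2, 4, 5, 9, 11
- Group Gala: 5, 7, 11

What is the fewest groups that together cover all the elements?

3

Take {Atlas, Delta, Echo}. Their union is {1, 2, 3, 4, 5, 6, 7, 8, 9, 10, 11}, which is all 11 elements.
Only Echo contains 3, so Echo is forced; the remaining 5 elements need at least 2 more groups (each remaining group adds at most 4) — so at least 3 groups are needed, and 3 is optimal.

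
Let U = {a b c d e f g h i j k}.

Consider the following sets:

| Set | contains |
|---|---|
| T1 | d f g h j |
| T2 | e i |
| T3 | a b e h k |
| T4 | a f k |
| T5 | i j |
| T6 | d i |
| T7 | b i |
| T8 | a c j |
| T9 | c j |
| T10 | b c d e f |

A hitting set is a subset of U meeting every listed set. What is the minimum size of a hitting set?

The 4 elements {c, h, i, k} hit every set.
No choice of 3 elements meets every set, so 4 is the minimum.

4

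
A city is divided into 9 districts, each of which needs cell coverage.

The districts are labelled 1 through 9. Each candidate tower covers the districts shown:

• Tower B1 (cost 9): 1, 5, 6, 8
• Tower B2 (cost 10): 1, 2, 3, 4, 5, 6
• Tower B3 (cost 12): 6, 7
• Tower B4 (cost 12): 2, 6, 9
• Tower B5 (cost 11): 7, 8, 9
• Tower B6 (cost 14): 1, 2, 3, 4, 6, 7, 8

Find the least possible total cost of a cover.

B2, B5 together cover every district (B2 ∪ B5 = {1, 2, 3, 4, 5, 6, 7, 8, 9}); total cost 10 + 11 = 21.
No covering selection has total cost below 21.

21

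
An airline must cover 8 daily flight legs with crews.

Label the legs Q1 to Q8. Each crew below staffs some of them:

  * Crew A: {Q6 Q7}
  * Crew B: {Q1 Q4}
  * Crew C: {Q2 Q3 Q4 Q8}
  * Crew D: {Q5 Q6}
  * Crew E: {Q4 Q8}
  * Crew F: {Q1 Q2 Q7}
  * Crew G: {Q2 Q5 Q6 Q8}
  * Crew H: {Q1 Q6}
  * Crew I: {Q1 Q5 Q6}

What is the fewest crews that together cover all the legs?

3

C and F and I together: C ∪ F ∪ I = {Q1, Q2, Q3, Q4, Q5, Q6, Q7, Q8} — every leg is covered.
Only C contains Q3, so C is forced; the remaining 4 legs need at least 2 more crews (each remaining crew adds at most 3) — so at least 3 crews are needed, and 3 is optimal.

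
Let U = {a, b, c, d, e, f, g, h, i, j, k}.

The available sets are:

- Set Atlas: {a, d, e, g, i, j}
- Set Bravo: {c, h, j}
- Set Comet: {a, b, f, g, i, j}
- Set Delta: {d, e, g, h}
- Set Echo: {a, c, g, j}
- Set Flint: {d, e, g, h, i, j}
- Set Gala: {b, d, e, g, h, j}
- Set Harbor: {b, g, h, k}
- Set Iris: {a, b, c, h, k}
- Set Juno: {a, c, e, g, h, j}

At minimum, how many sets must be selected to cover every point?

3

Comet and Gala and Iris together: Comet ∪ Gala ∪ Iris = {a, b, c, d, e, f, g, h, i, j, k} — every point is covered.
Only Comet contains f, so Comet is forced; the remaining 5 points need at least 2 more sets (each remaining set adds at most 3) — so at least 3 sets are needed, and 3 is optimal.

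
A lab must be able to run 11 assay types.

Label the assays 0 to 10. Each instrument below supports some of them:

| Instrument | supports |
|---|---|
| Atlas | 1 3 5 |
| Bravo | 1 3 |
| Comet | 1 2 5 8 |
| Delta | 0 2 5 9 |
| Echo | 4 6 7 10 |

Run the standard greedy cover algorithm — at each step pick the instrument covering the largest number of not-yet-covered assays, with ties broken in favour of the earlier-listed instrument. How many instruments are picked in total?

4

Greedy: pick Comet (covers 4 new) → pick Echo (covers 4 new) → pick Delta (covers 2 new) → pick Atlas (covers 1 new). Total picks: 4.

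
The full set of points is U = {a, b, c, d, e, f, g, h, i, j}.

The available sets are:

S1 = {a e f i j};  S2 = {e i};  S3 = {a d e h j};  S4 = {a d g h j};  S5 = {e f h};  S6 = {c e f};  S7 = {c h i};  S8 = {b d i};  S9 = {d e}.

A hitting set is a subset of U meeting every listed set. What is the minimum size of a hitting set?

Take T = {d, e, i}. Each listed set contains at least one of these, so T is a hitting set of size 3.
No choice of 2 points meets every set, so 3 is the minimum.

3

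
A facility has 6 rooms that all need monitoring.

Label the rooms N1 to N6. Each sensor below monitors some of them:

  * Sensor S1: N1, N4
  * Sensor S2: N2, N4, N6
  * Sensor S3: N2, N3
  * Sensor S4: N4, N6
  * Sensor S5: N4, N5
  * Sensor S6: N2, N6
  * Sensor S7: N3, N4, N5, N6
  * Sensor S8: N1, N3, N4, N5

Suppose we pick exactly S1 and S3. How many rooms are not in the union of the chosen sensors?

2

Union of S1, S3 = {N1, N2, N3, N4}.
Not covered: N5, N6 — 2 rooms.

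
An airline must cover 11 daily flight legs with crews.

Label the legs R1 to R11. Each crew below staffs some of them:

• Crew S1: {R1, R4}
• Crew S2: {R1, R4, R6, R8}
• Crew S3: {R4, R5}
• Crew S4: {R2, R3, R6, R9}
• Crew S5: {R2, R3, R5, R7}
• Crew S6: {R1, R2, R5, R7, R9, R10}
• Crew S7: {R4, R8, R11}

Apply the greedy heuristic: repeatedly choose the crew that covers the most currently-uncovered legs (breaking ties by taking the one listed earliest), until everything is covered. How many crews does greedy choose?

Greedy: pick S6 (covers 6 new) → pick S2 (covers 3 new) → pick S4 (covers 1 new) → pick S7 (covers 1 new). Total picks: 4.
(The true minimum cover uses only 3 crews, so greedy is not optimal here.)

4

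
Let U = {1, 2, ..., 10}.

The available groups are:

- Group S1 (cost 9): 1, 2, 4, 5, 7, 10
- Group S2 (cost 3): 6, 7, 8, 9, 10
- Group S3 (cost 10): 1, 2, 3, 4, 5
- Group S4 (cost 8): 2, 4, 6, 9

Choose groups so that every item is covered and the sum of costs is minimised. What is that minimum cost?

13

S2, S3 together cover every item (S2 ∪ S3 = {1, 2, 3, 4, 5, 6, 7, 8, 9, 10}); total cost 3 + 10 = 13.
No covering selection has total cost below 13.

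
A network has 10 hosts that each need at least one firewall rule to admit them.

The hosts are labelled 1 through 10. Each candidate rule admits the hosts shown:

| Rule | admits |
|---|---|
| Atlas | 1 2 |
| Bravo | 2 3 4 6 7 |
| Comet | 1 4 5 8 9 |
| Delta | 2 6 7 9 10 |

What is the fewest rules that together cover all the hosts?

Bravo and Comet and Delta together: Bravo ∪ Comet ∪ Delta = {1, 2, 3, 4, 5, 6, 7, 8, 9, 10} — every host is covered.
Only Bravo contains 3, so Bravo is forced; the remaining 5 hosts need at least 2 more rules (each remaining rule adds at most 4) — so at least 3 rules are needed, and 3 is optimal.

3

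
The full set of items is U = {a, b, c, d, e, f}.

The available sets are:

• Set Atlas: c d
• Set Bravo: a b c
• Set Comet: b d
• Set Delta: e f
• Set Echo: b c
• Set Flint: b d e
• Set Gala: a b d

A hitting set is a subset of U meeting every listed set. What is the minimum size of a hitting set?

3

Take H = {c, d, f}. Each listed set contains at least one of these, so H is a hitting set of size 3.
No choice of 2 items meets every set, so 3 is the minimum.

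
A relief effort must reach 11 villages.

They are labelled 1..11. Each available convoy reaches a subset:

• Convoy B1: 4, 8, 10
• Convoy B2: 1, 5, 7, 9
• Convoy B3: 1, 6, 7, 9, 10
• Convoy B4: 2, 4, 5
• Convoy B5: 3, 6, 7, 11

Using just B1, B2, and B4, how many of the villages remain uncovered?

3

Union of B1, B2, B4 = {1, 2, 4, 5, 7, 8, 9, 10}.
Not covered: 3, 6, 11 — 3 villages.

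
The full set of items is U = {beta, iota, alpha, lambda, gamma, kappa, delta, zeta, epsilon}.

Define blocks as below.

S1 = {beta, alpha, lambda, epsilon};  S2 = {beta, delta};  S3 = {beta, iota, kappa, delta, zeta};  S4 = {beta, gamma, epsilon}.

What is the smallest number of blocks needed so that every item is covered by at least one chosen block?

Take {S1, S3, S4}. Their union is {beta, iota, alpha, lambda, gamma, kappa, delta, zeta, epsilon}, which is all 9 items.
Only S3 contains iota, so S3 is forced; the remaining 4 items need at least 2 more blocks (each remaining block adds at most 3) — so at least 3 blocks are needed, and 3 is optimal.

3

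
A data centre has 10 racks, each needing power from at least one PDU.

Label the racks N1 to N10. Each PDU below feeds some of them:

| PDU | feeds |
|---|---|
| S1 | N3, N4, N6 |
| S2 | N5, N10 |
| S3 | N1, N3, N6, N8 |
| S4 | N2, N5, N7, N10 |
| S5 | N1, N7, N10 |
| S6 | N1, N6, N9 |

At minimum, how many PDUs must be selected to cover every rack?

Take {S1, S3, S4, S6}. Their union is {N1, N2, N3, N4, N5, N6, N7, N8, N9, N10}, which is all 10 racks.
No 3 of the 6 PDUs cover everything (all 20 combinations miss at least one rack), so 4 is optimal.

4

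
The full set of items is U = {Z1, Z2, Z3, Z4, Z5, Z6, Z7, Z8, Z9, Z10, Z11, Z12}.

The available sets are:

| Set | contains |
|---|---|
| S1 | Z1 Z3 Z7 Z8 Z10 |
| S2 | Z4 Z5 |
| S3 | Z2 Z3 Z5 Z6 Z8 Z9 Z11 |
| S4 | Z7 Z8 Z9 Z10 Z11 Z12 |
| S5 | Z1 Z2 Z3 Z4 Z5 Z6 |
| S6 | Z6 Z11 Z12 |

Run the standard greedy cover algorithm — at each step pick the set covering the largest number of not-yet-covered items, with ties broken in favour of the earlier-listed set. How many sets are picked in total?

Greedy: pick S3 (covers 7 new) → pick S1 (covers 3 new) → pick S2 (covers 1 new) → pick S4 (covers 1 new). Total picks: 4.
(The true minimum cover uses only 2 sets, so greedy is not optimal here.)

4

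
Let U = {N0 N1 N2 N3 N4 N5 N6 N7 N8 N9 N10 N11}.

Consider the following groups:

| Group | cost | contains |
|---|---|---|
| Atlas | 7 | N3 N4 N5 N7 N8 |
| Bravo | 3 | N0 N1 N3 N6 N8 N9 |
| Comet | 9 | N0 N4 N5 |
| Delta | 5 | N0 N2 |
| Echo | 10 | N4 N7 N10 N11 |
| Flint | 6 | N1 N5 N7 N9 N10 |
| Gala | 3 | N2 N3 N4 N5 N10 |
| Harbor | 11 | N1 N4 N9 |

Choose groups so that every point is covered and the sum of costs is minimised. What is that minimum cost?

16

Bravo, Echo, Gala together cover every point (Bravo ∪ Echo ∪ Gala = {N0, N1, N2, N3, N4, N5, N6, N7, N8, N9, N10, N11}); total cost 3 + 10 + 3 = 16.
No covering selection has total cost below 16.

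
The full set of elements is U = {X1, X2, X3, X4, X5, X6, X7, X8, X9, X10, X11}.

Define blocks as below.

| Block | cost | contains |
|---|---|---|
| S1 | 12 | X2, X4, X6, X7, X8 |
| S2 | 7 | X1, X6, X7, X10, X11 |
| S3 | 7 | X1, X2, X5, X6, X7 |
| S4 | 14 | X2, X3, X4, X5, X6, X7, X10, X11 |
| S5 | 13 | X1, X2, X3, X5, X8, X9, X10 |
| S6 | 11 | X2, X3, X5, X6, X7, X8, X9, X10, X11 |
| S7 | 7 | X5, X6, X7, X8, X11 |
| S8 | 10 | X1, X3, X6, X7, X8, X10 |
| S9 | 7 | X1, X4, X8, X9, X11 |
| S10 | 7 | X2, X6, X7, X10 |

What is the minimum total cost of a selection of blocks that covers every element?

18

S6, S9 together cover every element (S6 ∪ S9 = {X1, X2, X3, X4, X5, X6, X7, X8, X9, X10, X11}); total cost 11 + 7 = 18.
No covering selection has total cost below 18.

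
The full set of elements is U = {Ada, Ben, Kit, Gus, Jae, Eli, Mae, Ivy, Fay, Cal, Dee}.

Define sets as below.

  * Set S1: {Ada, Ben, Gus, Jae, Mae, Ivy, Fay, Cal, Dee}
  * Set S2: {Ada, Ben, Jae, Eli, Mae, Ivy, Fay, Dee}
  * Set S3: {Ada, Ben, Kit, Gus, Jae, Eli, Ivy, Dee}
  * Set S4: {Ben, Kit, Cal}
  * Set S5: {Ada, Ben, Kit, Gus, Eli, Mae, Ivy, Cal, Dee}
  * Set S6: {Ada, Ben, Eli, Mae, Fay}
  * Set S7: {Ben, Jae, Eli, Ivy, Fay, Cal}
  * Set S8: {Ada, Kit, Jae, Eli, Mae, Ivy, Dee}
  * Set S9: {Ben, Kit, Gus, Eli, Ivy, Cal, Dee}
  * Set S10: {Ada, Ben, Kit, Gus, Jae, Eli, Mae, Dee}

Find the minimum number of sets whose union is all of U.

Take {S1, S9}. Their union is {Ada, Ben, Kit, Gus, Jae, Eli, Mae, Ivy, Fay, Cal, Dee}, which is all 11 elements.
No single set has all 11 elements (the largest, S1, has 9), so 2 is optimal.

2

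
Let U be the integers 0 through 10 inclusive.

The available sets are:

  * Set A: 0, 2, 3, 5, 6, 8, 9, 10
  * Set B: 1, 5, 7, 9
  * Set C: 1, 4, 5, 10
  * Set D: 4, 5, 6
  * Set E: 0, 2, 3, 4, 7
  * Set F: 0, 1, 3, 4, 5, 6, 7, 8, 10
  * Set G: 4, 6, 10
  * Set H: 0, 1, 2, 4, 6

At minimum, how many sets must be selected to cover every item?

A and F cover everything between them: the union {0, 1, 2, 3, 4, 5, 6, 7, 8, 9, 10} is all of U.
No single set has all 11 items (the largest, F, has 9), so 2 is optimal.

2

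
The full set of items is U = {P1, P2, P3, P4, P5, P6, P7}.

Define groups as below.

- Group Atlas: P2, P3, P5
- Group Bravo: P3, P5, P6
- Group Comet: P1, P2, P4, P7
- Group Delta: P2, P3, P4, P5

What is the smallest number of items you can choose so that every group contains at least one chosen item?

2

Take H = {P1, P5}. Each listed group contains at least one of these, so H is a hitting set of size 2.
The groups Bravo, Comet are pairwise disjoint, so any hitting set needs a separate item for each — at least 2. Hence 2 is optimal.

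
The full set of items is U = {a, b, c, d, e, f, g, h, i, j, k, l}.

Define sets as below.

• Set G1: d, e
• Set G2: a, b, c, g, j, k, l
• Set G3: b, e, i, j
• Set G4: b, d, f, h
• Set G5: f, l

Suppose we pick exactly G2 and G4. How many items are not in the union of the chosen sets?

2

Union of G2, G4 = {a, b, c, d, f, g, h, j, k, l}.
Not covered: e, i — 2 items.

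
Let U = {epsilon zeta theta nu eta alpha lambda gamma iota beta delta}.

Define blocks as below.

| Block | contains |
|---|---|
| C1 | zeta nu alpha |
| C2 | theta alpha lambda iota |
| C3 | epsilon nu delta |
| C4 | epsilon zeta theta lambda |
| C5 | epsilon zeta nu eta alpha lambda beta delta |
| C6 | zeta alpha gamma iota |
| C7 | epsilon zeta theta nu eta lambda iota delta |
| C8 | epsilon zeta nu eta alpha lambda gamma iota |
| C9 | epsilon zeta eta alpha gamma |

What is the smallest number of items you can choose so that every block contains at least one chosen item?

2

H = {epsilon, alpha} meets every block (each contains at least one member of H), and |H| = 2.
The blocks C3, C6 are pairwise disjoint, so any hitting set needs a separate item for each — at least 2. Hence 2 is optimal.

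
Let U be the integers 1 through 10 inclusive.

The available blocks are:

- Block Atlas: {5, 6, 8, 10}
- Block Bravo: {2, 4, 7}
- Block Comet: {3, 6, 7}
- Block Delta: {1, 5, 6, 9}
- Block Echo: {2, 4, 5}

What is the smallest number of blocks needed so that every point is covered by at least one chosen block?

Atlas and Comet and Delta and Echo together: Atlas ∪ Comet ∪ Delta ∪ Echo = {1, 2, 3, 4, 5, 6, 7, 8, 9, 10} — every point is covered.
Only Comet contains 3, so Comet is forced; the remaining 7 points need at least 3 more blocks (each remaining block adds at most 3) — so at least 4 blocks are needed, and 4 is optimal.

4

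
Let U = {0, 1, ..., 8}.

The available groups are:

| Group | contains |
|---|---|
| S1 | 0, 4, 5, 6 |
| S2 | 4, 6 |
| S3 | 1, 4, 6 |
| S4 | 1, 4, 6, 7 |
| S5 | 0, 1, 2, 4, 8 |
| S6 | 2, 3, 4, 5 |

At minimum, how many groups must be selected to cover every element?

3

S4, S5, and S6 cover everything between them: the union {0, 1, 2, 3, 4, 5, 6, 7, 8} is all of U.
Only S6 contains 3, so S6 is forced; the remaining 5 elements need at least 2 more groups (each remaining group adds at most 3) — so at least 3 groups are needed, and 3 is optimal.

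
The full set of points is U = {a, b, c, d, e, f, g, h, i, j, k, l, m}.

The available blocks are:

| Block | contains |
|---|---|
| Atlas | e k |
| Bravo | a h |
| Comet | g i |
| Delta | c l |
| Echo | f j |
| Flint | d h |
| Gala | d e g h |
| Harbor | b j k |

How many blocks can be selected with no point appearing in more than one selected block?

Atlas, Comet, Delta, Echo, Flint are pairwise disjoint (Atlas={e,k}; Comet={g,i}; Delta={c,l}; Echo={f,j}; Flint={d,h}).
Every remaining block overlaps one of these, and no 6 of the listed blocks are pairwise disjoint, so 5 is the maximum.

5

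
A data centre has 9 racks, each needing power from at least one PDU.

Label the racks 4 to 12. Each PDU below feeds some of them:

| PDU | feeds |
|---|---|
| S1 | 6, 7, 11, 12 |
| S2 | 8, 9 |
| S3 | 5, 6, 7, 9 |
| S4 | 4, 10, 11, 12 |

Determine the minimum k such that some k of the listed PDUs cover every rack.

S2 and S3 and S4 together: S2 ∪ S3 ∪ S4 = {4, 5, 6, 7, 8, 9, 10, 11, 12} — every rack is covered.
Each PDU has at most 4 racks, and 2·4 = 8 < 9 — so at least 3 PDUs are needed, and 3 is optimal.

3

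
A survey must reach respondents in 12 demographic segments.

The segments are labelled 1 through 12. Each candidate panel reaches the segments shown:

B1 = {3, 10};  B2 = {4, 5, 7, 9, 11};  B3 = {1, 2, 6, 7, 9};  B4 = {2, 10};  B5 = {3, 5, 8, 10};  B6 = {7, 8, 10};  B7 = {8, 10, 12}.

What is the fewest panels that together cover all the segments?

4

Take {B1, B2, B3, B7}. Their union is {1, 2, 3, 4, 5, 6, 7, 8, 9, 10, 11, 12}, which is all 12 segments.
Only B2 contains 4, so B2 is forced; the remaining 7 segments need at least 3 more panels (each remaining panel adds at most 3) — so at least 4 panels are needed, and 4 is optimal.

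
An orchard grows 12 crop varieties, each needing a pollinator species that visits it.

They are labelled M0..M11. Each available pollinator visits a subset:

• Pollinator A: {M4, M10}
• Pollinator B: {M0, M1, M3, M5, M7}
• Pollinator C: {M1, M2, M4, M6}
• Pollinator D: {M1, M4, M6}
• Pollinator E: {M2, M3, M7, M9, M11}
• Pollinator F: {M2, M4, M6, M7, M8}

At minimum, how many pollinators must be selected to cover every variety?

Take {A, B, E, F}. Their union is {M0, M1, M2, M3, M4, M5, M6, M7, M8, M9, M10, M11}, which is all 12 varieties.
Only E contains M9, so E is forced; the remaining 7 varieties need at least 3 more pollinators (each remaining pollinator adds at most 3) — so at least 4 pollinators are needed, and 4 is optimal.

4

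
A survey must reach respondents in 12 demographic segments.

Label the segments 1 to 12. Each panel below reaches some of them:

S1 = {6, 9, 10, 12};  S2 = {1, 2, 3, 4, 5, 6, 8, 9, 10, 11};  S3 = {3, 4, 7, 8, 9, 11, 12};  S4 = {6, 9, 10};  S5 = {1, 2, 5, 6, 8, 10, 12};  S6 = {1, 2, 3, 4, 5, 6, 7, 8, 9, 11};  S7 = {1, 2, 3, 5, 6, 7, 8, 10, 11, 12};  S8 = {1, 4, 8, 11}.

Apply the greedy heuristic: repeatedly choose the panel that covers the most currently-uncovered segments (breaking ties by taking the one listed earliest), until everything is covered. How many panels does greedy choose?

2

Greedy: pick S2 (covers 10 new) → pick S3 (covers 2 new). Total picks: 2.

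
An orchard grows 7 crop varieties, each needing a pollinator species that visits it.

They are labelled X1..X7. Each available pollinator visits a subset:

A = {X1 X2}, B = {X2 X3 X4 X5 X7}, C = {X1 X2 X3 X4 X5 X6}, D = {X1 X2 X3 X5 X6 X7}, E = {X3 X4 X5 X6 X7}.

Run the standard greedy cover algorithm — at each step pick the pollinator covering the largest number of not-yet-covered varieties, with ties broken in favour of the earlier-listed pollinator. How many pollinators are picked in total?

2

Greedy: pick C (covers 6 new) → pick B (covers 1 new). Total picks: 2.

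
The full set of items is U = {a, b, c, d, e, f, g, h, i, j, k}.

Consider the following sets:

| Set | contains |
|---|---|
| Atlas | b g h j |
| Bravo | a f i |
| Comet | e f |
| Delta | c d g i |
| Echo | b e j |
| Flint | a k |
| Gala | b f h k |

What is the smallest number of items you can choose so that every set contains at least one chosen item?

The 4 items {f, i, j, k} hit every set.
No choice of 3 items meets every set, so 4 is the minimum.

4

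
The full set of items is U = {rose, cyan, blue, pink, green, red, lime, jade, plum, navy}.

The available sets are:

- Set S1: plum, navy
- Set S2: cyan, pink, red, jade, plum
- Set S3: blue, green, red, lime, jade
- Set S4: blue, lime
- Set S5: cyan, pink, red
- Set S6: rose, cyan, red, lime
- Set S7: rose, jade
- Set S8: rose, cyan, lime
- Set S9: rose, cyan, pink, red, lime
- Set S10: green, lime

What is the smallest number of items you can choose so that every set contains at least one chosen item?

Take H = {rose, pink, lime, plum}. Each listed set contains at least one of these, so H is a hitting set of size 4.
The sets S1, S4, S5, S7 are pairwise disjoint, so any hitting set needs a separate item for each — at least 4. Hence 4 is optimal.

4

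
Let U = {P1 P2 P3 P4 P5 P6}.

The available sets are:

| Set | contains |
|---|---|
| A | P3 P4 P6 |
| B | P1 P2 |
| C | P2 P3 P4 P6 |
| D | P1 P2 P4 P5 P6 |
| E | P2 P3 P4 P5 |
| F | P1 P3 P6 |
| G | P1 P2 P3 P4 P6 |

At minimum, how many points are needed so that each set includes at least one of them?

Take H = {P2, P3}. Each listed set contains at least one of these, so H is a hitting set of size 2.
The sets A, B are pairwise disjoint, so any hitting set needs a separate point for each — at least 2. Hence 2 is optimal.

2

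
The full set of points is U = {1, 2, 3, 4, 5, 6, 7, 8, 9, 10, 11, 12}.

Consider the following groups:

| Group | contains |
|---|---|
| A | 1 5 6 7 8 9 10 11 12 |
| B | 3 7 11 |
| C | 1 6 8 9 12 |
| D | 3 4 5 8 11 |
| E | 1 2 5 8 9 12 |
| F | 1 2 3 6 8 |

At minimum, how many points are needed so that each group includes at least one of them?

2

Take H = {1, 11}. Each listed group contains at least one of these, so H is a hitting set of size 2.
The groups B, C are pairwise disjoint, so any hitting set needs a separate point for each — at least 2. Hence 2 is optimal.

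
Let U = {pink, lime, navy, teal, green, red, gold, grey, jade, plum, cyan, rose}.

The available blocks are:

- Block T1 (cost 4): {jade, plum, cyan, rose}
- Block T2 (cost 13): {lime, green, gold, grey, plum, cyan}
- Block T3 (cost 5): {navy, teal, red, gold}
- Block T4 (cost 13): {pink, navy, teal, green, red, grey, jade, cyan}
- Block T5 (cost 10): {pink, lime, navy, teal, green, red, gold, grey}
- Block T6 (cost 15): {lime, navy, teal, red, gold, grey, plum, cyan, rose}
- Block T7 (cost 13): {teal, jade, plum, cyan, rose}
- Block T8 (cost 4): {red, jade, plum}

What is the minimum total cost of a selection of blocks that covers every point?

T1, T5 together cover every point (T1 ∪ T5 = {pink, lime, navy, teal, green, red, gold, grey, jade, plum, cyan, rose}); total cost 4 + 10 = 14.
The greedy pick T1, T3, T5 costs 19; no covering selection beats 14.

14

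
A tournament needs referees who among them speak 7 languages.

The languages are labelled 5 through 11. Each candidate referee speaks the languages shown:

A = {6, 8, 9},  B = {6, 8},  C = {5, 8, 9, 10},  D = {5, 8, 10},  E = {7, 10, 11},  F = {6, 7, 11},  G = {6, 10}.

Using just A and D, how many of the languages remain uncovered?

2

Union of A, D = {5, 6, 8, 9, 10}.
Not covered: 7, 11 — 2 languages.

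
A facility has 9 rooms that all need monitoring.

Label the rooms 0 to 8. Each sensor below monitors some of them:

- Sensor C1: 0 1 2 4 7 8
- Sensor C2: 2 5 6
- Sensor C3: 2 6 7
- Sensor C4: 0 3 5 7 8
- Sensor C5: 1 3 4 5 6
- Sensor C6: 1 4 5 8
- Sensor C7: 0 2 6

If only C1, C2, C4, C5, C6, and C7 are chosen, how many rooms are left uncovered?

0

Union of C1, C2, C4, C5, C6, C7 = {0, 1, 2, 3, 4, 5, 6, 7, 8} — that's every room, so 0 are uncovered.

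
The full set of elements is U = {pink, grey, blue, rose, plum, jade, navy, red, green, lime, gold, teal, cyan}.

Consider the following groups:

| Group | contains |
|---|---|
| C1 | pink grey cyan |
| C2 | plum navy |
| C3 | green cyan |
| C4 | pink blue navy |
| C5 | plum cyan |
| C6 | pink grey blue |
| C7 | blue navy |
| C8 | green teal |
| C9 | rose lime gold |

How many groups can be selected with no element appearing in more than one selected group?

4

C4, C5, C8, C9 are pairwise disjoint (C4={pink,blue,navy}; C5={plum,cyan}; C8={green,teal}; C9={rose,lime,gold}).
Every remaining group overlaps one of these, and no 5 of the listed groups are pairwise disjoint, so 4 is the maximum.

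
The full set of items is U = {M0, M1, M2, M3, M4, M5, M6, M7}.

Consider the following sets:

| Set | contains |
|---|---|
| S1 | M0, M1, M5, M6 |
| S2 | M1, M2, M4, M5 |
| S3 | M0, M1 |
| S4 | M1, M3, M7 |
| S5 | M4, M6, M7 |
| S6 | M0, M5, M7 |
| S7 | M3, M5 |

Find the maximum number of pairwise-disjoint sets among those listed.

S3, S5, S7 are pairwise disjoint (S3={M0,M1}; S5={M4,M6,M7}; S7={M3,M5}).
Every remaining set overlaps one of these, and no 4 of the listed sets are pairwise disjoint, so 3 is the maximum.

3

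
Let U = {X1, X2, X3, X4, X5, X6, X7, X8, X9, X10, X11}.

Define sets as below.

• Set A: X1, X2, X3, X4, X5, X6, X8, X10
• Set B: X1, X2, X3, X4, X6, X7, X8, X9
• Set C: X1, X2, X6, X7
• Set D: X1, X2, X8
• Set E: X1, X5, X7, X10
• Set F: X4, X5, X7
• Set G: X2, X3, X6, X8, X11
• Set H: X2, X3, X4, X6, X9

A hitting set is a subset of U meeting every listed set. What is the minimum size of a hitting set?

2

Take T = {X2, X7}. Each listed set contains at least one of these, so T is a hitting set of size 2.
The sets F, G are pairwise disjoint, so any hitting set needs a separate item for each — at least 2. Hence 2 is optimal.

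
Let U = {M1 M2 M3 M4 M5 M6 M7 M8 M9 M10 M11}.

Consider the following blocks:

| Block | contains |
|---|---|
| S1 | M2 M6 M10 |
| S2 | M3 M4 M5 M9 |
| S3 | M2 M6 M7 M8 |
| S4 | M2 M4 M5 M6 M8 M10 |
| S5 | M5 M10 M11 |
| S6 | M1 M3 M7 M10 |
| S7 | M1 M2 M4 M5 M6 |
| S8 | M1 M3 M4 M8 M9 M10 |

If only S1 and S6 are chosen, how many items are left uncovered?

Union of S1, S6 = {M1, M2, M3, M6, M7, M10}.
Not covered: M4, M5, M8, M9, M11 — 5 items.

5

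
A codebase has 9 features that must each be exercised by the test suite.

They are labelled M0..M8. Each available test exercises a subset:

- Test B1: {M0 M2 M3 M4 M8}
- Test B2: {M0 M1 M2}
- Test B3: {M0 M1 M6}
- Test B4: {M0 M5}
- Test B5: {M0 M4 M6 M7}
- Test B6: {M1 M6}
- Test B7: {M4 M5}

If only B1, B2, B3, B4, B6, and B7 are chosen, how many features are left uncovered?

Union of B1, B2, B3, B4, B6, B7 = {M0, M1, M2, M3, M4, M5, M6, M8}.
Not covered: M7 — 1 feature.

1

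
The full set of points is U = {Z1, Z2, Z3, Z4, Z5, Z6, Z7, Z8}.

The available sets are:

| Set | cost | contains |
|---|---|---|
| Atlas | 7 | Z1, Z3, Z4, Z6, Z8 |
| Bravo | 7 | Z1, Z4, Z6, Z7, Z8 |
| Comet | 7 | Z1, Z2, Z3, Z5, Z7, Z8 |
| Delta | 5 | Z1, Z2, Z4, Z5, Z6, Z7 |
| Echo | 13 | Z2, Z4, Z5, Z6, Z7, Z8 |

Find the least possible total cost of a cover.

Comet, Delta together cover every point (Comet ∪ Delta = {Z1, Z2, Z3, Z4, Z5, Z6, Z7, Z8}); total cost 7 + 5 = 12.
No covering selection has total cost below 12.

12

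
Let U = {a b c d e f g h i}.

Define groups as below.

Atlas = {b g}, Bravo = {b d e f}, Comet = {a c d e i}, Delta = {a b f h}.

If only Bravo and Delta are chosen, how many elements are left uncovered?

3

Union of Bravo, Delta = {a, b, d, e, f, h}.
Not covered: c, g, i — 3 elements.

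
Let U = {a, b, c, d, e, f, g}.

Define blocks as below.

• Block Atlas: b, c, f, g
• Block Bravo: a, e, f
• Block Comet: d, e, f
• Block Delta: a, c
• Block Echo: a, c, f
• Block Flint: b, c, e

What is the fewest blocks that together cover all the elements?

3

Take {Atlas, Comet, Delta}. Their union is {a, b, c, d, e, f, g}, which is all 7 elements.
Only Comet contains d, so Comet is forced; the remaining 4 elements need at least 2 more blocks (each remaining block adds at most 3) — so at least 3 blocks are needed, and 3 is optimal.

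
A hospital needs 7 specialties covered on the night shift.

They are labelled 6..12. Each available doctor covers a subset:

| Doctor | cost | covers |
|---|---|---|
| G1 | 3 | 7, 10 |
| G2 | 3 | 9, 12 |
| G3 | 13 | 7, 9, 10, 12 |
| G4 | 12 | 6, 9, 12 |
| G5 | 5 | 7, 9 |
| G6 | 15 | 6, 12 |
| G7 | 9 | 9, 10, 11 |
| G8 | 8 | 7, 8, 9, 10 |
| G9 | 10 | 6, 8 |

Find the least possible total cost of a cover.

G1, G2, G7, G9 together cover every specialty (G1 ∪ G2 ∪ G7 ∪ G9 = {6, 7, 8, 9, 10, 11, 12}); total cost 3 + 3 + 9 + 10 = 25.
No covering selection has total cost below 25.

25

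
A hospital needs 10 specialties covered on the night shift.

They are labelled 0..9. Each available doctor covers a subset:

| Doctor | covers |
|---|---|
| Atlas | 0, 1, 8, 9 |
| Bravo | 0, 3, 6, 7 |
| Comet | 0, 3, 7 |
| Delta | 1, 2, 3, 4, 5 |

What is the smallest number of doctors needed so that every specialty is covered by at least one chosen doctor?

3

Atlas and Bravo and Delta together: Atlas ∪ Bravo ∪ Delta = {0, 1, 2, 3, 4, 5, 6, 7, 8, 9} — every specialty is covered.
Only Delta contains 2, so Delta is forced; the remaining 5 specialties need at least 2 more doctors (each remaining doctor adds at most 3) — so at least 3 doctors are needed, and 3 is optimal.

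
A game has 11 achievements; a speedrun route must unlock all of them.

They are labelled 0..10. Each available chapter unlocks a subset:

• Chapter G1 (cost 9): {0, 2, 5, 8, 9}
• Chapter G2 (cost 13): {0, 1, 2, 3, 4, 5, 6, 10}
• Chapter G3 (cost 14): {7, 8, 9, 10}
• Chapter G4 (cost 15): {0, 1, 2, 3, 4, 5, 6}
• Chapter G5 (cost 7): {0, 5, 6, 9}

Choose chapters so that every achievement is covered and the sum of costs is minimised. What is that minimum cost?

27

G2, G3 together cover every achievement (G2 ∪ G3 = {0, 1, 2, 3, 4, 5, 6, 7, 8, 9, 10}); total cost 13 + 14 = 27.
The greedy pick G2, G1, G3 costs 36; no covering selection beats 27.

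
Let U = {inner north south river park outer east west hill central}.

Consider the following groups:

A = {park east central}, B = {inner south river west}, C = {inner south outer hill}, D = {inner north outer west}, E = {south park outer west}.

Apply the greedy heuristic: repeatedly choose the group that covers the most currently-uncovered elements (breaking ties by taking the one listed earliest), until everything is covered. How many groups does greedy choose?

Greedy: pick B (covers 4 new) → pick A (covers 3 new) → pick C (covers 2 new) → pick D (covers 1 new). Total picks: 4.

4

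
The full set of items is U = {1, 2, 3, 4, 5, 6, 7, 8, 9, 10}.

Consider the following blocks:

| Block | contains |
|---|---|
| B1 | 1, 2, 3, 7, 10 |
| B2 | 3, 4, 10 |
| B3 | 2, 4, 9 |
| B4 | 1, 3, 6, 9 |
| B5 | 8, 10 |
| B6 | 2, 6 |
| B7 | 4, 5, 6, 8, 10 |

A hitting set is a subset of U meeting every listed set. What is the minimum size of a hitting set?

The 3 items {2, 9, 10} hit every block.
No choice of 2 items meets every block, so 3 is the minimum.

3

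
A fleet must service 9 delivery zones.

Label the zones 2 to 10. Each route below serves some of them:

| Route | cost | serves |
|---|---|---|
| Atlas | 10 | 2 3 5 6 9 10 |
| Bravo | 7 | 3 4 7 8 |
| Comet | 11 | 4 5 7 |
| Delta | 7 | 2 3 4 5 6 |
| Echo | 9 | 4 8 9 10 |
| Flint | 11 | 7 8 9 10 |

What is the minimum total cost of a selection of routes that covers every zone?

17

Atlas, Bravo together cover every zone (Atlas ∪ Bravo = {2, 3, 4, 5, 6, 7, 8, 9, 10}); total cost 10 + 7 = 17.
The greedy pick Delta, Flint costs 18; no covering selection beats 17.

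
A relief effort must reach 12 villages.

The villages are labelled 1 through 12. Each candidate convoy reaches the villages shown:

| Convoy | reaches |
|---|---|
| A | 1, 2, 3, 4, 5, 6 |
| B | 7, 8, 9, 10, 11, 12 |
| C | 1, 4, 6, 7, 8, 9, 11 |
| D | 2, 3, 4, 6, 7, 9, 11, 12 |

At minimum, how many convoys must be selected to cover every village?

2

Take {A, B}. Their union is {1, 2, 3, 4, 5, 6, 7, 8, 9, 10, 11, 12}, which is all 12 villages.
No single convoy has all 12 villages (the largest, D, has 8), so 2 is optimal.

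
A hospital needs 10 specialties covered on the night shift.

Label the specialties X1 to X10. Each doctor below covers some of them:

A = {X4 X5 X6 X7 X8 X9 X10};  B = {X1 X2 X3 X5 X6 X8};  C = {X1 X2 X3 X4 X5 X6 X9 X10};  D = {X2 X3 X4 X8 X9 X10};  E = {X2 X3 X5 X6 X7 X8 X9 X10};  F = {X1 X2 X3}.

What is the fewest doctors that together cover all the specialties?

Take {C, E}. Their union is {X1, X2, X3, X4, X5, X6, X7, X8, X9, X10}, which is all 10 specialties.
No single doctor has all 10 specialties (the largest, C, has 8), so 2 is optimal.

2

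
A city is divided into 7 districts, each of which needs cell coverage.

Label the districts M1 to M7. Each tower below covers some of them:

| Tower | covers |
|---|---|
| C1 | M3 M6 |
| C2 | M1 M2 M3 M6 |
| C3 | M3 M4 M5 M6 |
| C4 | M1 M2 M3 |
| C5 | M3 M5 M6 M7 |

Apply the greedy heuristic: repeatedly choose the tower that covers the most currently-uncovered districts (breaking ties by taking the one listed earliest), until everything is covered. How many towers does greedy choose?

Greedy: pick C2 (covers 4 new) → pick C3 (covers 2 new) → pick C5 (covers 1 new). Total picks: 3.

3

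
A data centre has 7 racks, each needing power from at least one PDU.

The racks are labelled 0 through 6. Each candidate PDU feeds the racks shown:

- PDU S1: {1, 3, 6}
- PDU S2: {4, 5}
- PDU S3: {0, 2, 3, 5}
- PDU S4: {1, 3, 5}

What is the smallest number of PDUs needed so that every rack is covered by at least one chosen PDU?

3

Take {S1, S2, S3}. Their union is {0, 1, 2, 3, 4, 5, 6}, which is all 7 racks.
Only S3 contains 0, so S3 is forced; the remaining 3 racks need at least 2 more PDUs (each remaining PDU adds at most 2) — so at least 3 PDUs are needed, and 3 is optimal.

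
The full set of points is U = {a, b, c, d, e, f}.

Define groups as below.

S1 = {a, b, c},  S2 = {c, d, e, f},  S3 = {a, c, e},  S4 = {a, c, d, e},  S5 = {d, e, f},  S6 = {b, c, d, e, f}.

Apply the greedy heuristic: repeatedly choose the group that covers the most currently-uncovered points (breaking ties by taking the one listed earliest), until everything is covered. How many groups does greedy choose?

2

Greedy: pick S6 (covers 5 new) → pick S1 (covers 1 new). Total picks: 2.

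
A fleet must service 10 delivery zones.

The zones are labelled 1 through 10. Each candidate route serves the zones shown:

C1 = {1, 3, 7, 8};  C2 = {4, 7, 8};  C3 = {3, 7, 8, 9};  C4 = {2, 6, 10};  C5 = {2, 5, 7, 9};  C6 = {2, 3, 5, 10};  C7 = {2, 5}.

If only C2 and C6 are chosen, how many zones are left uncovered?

Union of C2, C6 = {2, 3, 4, 5, 7, 8, 10}.
Not covered: 1, 6, 9 — 3 zones.

3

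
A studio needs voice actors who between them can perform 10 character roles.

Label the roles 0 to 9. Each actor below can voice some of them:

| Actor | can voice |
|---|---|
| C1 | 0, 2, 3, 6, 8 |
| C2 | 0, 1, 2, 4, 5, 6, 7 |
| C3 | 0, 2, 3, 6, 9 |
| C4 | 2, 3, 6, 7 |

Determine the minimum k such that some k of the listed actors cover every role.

Take {C1, C2, C3}. Their union is {0, 1, 2, 3, 4, 5, 6, 7, 8, 9}, which is all 10 roles.
Only C2 contains 1, so C2 is forced; the remaining 3 roles need at least 2 more actors (each remaining actor adds at most 2) — so at least 3 actors are needed, and 3 is optimal.

3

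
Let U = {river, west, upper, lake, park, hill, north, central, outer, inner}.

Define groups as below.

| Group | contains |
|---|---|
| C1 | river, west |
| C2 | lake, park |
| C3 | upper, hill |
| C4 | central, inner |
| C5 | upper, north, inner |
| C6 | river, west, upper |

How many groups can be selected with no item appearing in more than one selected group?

4

C1, C2, C3, C4 are pairwise disjoint (C1={river,west}; C2={lake,park}; C3={upper,hill}; C4={central,inner}).
Every remaining group overlaps one of these, and no 5 of the listed groups are pairwise disjoint, so 4 is the maximum.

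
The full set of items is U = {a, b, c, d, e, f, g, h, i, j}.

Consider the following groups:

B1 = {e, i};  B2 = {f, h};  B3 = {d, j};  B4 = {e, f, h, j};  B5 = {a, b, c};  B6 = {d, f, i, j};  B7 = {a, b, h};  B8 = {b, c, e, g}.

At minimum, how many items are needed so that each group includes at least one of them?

T = {a, d, e, f} meets every group (each contains at least one member of T), and |T| = 4.
The groups B1, B2, B3, B5 are pairwise disjoint, so any hitting set needs a separate item for each — at least 4. Hence 4 is optimal.

4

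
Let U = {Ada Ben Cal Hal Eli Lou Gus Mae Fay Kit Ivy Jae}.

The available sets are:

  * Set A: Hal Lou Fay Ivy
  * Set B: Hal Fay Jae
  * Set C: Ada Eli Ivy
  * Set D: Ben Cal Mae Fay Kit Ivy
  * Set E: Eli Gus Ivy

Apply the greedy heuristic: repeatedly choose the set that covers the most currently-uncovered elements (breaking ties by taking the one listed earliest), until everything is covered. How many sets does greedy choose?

Greedy: pick D (covers 6 new) → pick A (covers 2 new) → pick C (covers 2 new) → pick B (covers 1 new) → pick E (covers 1 new). Total picks: 5.

5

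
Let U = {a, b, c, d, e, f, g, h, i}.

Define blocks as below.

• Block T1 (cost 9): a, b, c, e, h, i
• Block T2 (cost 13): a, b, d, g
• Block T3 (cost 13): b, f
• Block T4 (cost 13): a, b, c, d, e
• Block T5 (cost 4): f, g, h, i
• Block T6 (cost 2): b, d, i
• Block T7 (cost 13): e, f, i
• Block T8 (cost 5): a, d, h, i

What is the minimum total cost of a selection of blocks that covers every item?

T1, T5, T6 together cover every item (T1 ∪ T5 ∪ T6 = {a, b, c, d, e, f, g, h, i}); total cost 9 + 4 + 2 = 15.
No covering selection has total cost below 15.

15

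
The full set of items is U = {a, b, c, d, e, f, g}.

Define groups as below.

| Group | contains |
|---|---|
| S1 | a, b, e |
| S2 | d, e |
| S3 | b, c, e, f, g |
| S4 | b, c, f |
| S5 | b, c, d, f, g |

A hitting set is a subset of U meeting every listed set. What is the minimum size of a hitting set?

The 2 items {b, d} hit every group.
The groups S2, S4 are pairwise disjoint, so any hitting set needs a separate item for each — at least 2. Hence 2 is optimal.

2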